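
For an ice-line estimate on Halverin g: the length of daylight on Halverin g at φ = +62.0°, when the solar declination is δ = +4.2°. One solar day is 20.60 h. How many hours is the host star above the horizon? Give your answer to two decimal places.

11.21 h

cos H₀ = −tan φ · tan δ = −tan(+62.0°) × tan(+4.200°) = -0.1381, so H₀ = 1.7094 rad = 97.94°.
Daylight = 2H₀/(2π) × 20.60 h = (1.7094/π) × 20.60 = 11.21 h.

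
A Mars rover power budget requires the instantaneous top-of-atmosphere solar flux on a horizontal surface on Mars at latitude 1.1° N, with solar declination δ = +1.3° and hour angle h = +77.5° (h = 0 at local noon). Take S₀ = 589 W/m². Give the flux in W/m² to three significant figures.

cos θ_z = sin φ sin δ + cos φ cos δ cos h = 0.000436 + 0.216344 = 0.216780.
Flux = S₀ · cos θ_z = 589 × 0.216780 = 127.7 W/m².

128 W/m²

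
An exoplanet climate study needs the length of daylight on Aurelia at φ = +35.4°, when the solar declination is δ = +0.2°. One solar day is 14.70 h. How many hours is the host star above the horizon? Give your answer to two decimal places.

cos H₀ = −tan φ · tan δ = −tan(+35.4°) × tan(+0.200°) = -0.0025, so H₀ = 1.5733 rad = 90.14°.
Daylight = 2H₀/(2π) × 14.70 h = (1.5733/π) × 14.70 = 7.36 h.

7.36 h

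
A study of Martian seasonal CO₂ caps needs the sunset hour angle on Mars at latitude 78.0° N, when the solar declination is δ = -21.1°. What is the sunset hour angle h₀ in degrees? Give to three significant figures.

cos h₀ = −tan ϕ · tan δ = 1.8154 ≥ 1, so the Sun never rises (polar night) and h₀ = 0.

h₀ = 0.00°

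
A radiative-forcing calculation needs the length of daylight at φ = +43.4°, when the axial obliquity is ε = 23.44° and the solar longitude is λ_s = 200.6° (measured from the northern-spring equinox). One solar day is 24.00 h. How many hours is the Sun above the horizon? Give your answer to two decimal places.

10.98 h

Solar declination: sin δ = sin ε · sin λ_s = sin 23.44° × sin 200.6° = -0.13996, so δ = -8.045°.
cos H₀ = −tan φ · tan δ = −tan(+43.4°) × tan(-8.045°) = 0.1337, so H₀ = 1.4367 rad = 82.32°.
Daylight = 2H₀/(2π) × 24.00 h = (1.4367/π) × 24.00 = 10.98 h.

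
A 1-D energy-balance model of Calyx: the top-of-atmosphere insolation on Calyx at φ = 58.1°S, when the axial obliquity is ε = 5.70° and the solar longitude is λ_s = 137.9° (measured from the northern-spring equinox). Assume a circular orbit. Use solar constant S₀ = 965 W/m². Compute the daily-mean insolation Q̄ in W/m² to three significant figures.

Solar declination: sin δ = sin ε · sin λ_s = sin 5.70° × sin 137.9° = 0.06659, so δ = +3.818°.
cos H₀ = −tan(-58.1°) tan(+3.818°) = 0.1072, H₀ = 1.4634 rad.
Bracket: H₀ sin φ sin δ + cos φ cos δ sin H₀ = 1.4634×-0.84897×0.06659 + 0.52844×0.99778×0.99424 = -0.082730 + 0.524230 = 0.441500.
Q̄ = (S₀/π) × [bracket] = (965/π) × 0.441500 = 135.6 W/m².

Q̄ ≈ 136 W/m²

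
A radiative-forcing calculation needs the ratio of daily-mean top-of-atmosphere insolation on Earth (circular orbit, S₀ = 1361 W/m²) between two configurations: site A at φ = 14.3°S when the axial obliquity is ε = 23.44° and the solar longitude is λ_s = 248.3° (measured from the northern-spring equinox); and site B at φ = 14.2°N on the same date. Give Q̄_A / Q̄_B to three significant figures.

— Configuration A (φ=-14.3°):
Solar declination: sin δ = sin ε · sin λ_s = sin 23.44° × sin 248.3° = -0.36960, so δ = -21.691°.
cos H₀ = −tan(-14.3°) tan(-21.691°) = -0.1014, H₀ = 1.6724 rad.
Bracket: H₀ sin φ sin δ + cos φ cos δ sin H₀ = 1.6724×-0.24700×-0.36960 + 0.96902×0.92919×0.99485 = 0.152675 + 0.895767 = 1.048442.
Q̄ = (S₀/π) × [bracket] = (1361/π) × 1.048442 = 454.21 W/m².
— Configuration B (φ=+14.2°):
cos H₀ = −tan(+14.2°) tan(-21.691°) = 0.1006, H₀ = 1.4700 rad.
Bracket: H₀ sin φ sin δ + cos φ cos δ sin H₀ = 1.4700×0.24531×-0.36960 + 0.96945×0.92919×0.99492 = -0.133280 + 0.896227 = 0.762947.
Q̄ = (S₀/π) × [bracket] = (1361/π) × 0.762947 = 330.52 W/m².
Ratio Q̄_A / Q̄_B = 454.21 / 330.52 = 1.374.

Q̄_A / Q̄_B ≈ 1.37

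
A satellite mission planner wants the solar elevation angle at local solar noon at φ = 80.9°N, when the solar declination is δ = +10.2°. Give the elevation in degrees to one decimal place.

At local noon the hour angle is zero, so the zenith angle equals |φ − δ| = |+80.9° − (+10.200°)| = 70.700°.
Elevation = 90° − 70.700° = 19.3°.

19.3°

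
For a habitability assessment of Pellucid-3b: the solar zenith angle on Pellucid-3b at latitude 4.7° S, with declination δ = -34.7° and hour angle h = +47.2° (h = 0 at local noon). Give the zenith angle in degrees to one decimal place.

cos θ_z = sin φ sin δ + cos φ cos δ cos h = 0.046646 + 0.556720 = 0.603366.
θ_z = arccos(0.603366) = 52.9°.

θ_z = 52.9°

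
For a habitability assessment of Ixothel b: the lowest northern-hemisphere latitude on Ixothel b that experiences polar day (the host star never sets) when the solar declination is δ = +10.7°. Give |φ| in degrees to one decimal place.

Polar day requires cos H₀ = −tan φ tan δ ≤ −1, i.e. tan φ tan δ ≥ 1.
The boundary is |tan φ| · |tan δ| = 1, so |φ| = 90° − |δ| = 90° − 10.7° = 79.3° in the northern hemisphere.

|φ| = 79.3°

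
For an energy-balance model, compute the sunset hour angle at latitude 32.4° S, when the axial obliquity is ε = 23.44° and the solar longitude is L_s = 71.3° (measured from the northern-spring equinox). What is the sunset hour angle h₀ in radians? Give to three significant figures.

Solar declination: sin δ = sin ε · sin L_s = sin 23.44° × sin 71.3° = 0.37679, so δ = +22.135°.
cos h₀ = −tan ϕ · tan δ = −tan(-32.4°) × tan(+22.135°) = 0.2581, so h₀ = 1.3097 rad = 75.04°.

h₀ = 1.31 rad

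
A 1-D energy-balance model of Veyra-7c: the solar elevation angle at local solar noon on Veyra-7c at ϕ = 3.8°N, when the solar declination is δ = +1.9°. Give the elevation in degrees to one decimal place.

88.1°

At local noon the hour angle is zero, so the zenith angle equals |ϕ − δ| = |+3.8° − (+1.900°)| = 1.900°.
Elevation = 90° − 1.900° = 88.1°.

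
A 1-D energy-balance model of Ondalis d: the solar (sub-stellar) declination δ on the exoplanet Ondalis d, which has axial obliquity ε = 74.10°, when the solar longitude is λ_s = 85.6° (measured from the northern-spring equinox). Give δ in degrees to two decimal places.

δ = +73.52°

sin δ = sin ε · sin λ_s = sin 74.10° × sin 85.6° = 0.958907.
δ = arcsin(0.958907) = +73.52°.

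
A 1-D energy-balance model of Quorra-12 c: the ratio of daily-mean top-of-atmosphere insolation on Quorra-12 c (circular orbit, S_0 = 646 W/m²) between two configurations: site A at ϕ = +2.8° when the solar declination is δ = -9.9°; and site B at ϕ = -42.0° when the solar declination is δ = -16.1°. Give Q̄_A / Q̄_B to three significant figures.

Q̄_A / Q̄_B ≈ 0.943

— Configuration A (ϕ=+2.8°):
cos h₀ = −tan(+2.8°) tan(-9.900°) = 0.0085, h₀ = 1.5623 rad.
Bracket: h₀ sin ϕ sin δ + cos ϕ cos δ sin h₀ = 1.5623×0.04885×-0.17193 + 0.99881×0.98511×0.99996 = -0.013121 + 0.983898 = 0.970777.
Q̄ = (S_0/π) × [bracket] = (646/π) × 0.970777 = 199.62 W/m².
— Configuration B (ϕ=-42.0°):
cos h₀ = −tan(-42.0°) tan(-16.100°) = -0.2599, h₀ = 1.8337 rad.
Bracket: h₀ sin ϕ sin δ + cos ϕ cos δ sin h₀ = 1.8337×-0.66913×-0.27731 + 0.74314×0.96078×0.96564 = 0.340255 + 0.689461 = 1.029716.
Q̄ = (S_0/π) × [bracket] = (646/π) × 1.029716 = 211.74 W/m².
Ratio Q̄_A / Q̄_B = 199.62 / 211.74 = 0.9428.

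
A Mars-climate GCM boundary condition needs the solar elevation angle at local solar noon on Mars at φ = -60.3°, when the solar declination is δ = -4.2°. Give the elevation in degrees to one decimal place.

At local noon the hour angle is zero, so the zenith angle equals |φ − δ| = |-60.3° − (-4.200°)| = 56.100°.
Elevation = 90° − 56.100° = 33.9°.

33.9°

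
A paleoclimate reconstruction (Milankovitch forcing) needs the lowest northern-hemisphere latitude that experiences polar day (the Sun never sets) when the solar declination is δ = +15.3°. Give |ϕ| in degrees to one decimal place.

|ϕ| = 74.7°

Polar day requires cos h₀ = −tan ϕ tan δ ≤ −1, i.e. tan ϕ tan δ ≥ 1.
The boundary is |tan ϕ| · |tan δ| = 1, so |ϕ| = 90° − |δ| = 90° − 15.3° = 74.7° in the northern hemisphere.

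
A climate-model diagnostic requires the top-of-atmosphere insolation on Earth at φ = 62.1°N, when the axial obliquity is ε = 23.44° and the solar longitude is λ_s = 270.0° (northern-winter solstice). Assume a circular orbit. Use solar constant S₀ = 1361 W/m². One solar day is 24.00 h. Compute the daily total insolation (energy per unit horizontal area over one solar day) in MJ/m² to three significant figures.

Solar declination: sin δ = sin ε · sin λ_s = sin 23.44° × sin 270.0° = -0.39779, so δ = -23.440°.
cos H₀ = −tan(+62.1°) tan(-23.440°) = 0.8189, H₀ = 0.6114 rad.
Bracket: H₀ sin φ sin δ + cos φ cos δ sin H₀ = 0.6114×0.88377×-0.39779 + 0.46793×0.91748×0.57398 = -0.214941 + 0.246419 = 0.031478.
Q̄ = (S₀/π) × [bracket] = (1361/π) × 0.031478 = 13.637 W/m².
Daily total = Q̄ × 24.00 h × 3600 s/h = 13.637 × 24.00 × 3600 / 10⁶ = 1.178 MJ/m².

1.18 MJ/m²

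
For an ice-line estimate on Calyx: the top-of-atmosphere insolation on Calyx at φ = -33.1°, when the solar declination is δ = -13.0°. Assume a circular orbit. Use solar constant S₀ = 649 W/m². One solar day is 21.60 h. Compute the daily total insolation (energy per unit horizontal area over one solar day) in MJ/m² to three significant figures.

16.4 MJ/m²

cos H₀ = −tan(-33.1°) tan(-13.000°) = -0.1505, H₀ = 1.7219 rad.
Bracket: H₀ sin φ sin δ + cos φ cos δ sin H₀ = 1.7219×-0.54610×-0.22495 + 0.83772×0.97437×0.98861 = 0.211527 + 0.806952 = 1.018479.
Q̄ = (S₀/π) × [bracket] = (649/π) × 1.018479 = 210.40 W/m².
Daily total = Q̄ × 21.60 h × 3600 s/h = 210.40 × 21.60 × 3600 / 10⁶ = 16.36 MJ/m².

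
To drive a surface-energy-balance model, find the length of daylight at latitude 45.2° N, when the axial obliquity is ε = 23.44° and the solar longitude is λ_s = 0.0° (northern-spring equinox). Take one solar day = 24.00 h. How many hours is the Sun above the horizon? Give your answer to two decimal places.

12.00 h

Solar declination: sin δ = sin ε · sin λ_s = sin 23.44° × sin 0.0° = 0.00000, so δ = +0.000°.
cos H₀ = −tan φ · tan δ = −tan(+45.2°) × tan(+0.000°) = -0.0000, so H₀ = 1.5708 rad = 90.00°.
Daylight = 2H₀/(2π) × 24.00 h = (1.5708/π) × 24.00 = 12.00 h.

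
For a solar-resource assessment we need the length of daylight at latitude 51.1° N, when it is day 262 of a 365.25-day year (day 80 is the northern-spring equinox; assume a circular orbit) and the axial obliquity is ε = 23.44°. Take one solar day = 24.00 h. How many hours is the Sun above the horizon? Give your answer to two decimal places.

12.04 h

Solar longitude: L_s = 360° × (262 − 80)/365.25 = 179.384°.
sin δ = sin 23.44° × sin 179.384° = 0.00428, so δ = +0.245°.
cos h₀ = −tan ϕ · tan δ = −tan(+51.1°) × tan(+0.245°) = -0.0053, so h₀ = 1.5761 rad = 90.30°.
Daylight = 2h₀/(2π) × 24.00 h = (1.5761/π) × 24.00 = 12.04 h.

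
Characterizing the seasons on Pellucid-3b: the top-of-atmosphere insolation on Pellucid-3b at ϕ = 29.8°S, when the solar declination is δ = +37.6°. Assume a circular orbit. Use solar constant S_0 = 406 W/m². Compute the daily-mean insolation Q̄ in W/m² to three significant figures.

Q̄ ≈ 36.1 W/m²

cos h₀ = −tan(-29.8°) tan(+37.600°) = 0.4410, h₀ = 1.1140 rad.
Bracket: h₀ sin ϕ sin δ + cos ϕ cos δ sin h₀ = 1.1140×-0.49697×0.61015 + 0.86777×0.79229×0.89749 = -0.337794 + 0.617047 = 0.279253.
Q̄ = (S_0/π) × [bracket] = (406/π) × 0.279253 = 36.09 W/m².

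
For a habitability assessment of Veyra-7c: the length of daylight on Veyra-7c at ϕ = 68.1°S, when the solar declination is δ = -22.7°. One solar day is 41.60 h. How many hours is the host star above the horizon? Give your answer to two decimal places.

Sunrise equation: cos h₀ = −tan ϕ · tan δ = -1.0406 ≤ −1, so the host star never sets (polar day) and h₀ = π.
Daylight = 2h₀/(2π) × 41.60 h = (3.1416/π) × 41.60 = 41.60 h.

41.60 h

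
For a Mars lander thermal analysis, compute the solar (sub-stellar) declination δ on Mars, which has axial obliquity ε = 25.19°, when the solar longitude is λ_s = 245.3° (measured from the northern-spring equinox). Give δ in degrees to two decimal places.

sin δ = sin ε · sin λ_s = sin 25.19° × sin 245.3° = -0.386680.
δ = arcsin(-0.386680) = -22.75°.

δ = -22.75°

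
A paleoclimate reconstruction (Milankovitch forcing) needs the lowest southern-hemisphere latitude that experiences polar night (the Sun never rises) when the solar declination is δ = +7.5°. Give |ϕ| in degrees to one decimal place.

Polar night requires cos h₀ = −tan ϕ tan δ ≥ 1, i.e. tan ϕ tan δ ≤ −1.
The boundary is |tan ϕ| · |tan δ| = 1, so |ϕ| = 90° − |δ| = 90° − 7.5° = 82.5° in the southern hemisphere.

|ϕ| = 82.5°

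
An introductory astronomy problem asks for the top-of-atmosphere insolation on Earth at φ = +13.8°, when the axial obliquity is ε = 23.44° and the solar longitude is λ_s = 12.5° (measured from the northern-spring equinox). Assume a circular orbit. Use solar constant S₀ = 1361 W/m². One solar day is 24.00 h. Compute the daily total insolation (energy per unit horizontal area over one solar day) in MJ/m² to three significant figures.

Solar declination: sin δ = sin ε · sin λ_s = sin 23.44° × sin 12.5° = 0.08610, so δ = +4.939°.
cos H₀ = −tan(+13.8°) tan(+4.939°) = -0.0212, H₀ = 1.5920 rad.
Bracket: H₀ sin φ sin δ + cos φ cos δ sin H₀ = 1.5920×0.23853×0.08610 + 0.97113×0.99629×0.99977 = 0.032696 + 0.967305 = 1.000001.
Q̄ = (S₀/π) × [bracket] = (1361/π) × 1.000001 = 433.22 W/m².
Daily total = Q̄ × 24.00 h × 3600 s/h = 433.22 × 24.00 × 3600 / 10⁶ = 37.43 MJ/m².

37.4 MJ/m²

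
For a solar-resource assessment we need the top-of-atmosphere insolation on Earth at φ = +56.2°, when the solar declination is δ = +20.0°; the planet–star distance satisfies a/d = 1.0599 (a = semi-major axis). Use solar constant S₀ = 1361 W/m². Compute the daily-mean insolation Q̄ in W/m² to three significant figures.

cos H₀ = −tan(+56.2°) tan(+20.000°) = -0.5437, H₀ = 2.1456 rad.
Bracket: H₀ sin φ sin δ + cos φ cos δ sin H₀ = 2.1456×0.83098×0.34202 + 0.55630×0.93969×0.83928 = 0.609805 + 0.438733 = 1.048538.
Inverse-square distance factor (a/d)² = 1.0599² = 1.123388.
Q̄ = (S₀/π) × 1.123388 × [bracket] = (1361/π) × 1.123388 × 1.048538 = 510.3 W/m².

Q̄ ≈ 510 W/m²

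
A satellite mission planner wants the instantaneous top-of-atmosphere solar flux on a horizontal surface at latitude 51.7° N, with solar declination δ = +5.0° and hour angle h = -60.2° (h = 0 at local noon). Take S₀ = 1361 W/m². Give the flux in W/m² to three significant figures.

cos θ_z = sin φ sin δ + cos φ cos δ cos h = 0.068398 + 0.306842 = 0.375240.
Flux = S₀ · cos θ_z = 1361 × 0.375240 = 510.7 W/m².

511 W/m²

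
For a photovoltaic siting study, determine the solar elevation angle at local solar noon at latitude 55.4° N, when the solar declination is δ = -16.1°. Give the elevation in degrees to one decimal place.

18.5°

At local noon the hour angle is zero, so the zenith angle equals |φ − δ| = |+55.4° − (-16.100°)| = 71.500°.
Elevation = 90° − 71.500° = 18.5°.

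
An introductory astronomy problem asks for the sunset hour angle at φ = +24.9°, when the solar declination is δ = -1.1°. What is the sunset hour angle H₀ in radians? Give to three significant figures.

H₀ = 1.56 rad

cos H₀ = −tan φ · tan δ = −tan(+24.9°) × tan(-1.100°) = 0.0089, so H₀ = 1.5619 rad = 89.49°.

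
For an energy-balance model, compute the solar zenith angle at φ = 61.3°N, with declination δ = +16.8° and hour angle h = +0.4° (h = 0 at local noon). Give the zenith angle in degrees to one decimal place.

cos θ_z = sin φ sin δ + cos φ cos δ cos h = 0.253523 + 0.459716 = 0.713239.
θ_z = arccos(0.713239) = 44.5°.

θ_z = 44.5°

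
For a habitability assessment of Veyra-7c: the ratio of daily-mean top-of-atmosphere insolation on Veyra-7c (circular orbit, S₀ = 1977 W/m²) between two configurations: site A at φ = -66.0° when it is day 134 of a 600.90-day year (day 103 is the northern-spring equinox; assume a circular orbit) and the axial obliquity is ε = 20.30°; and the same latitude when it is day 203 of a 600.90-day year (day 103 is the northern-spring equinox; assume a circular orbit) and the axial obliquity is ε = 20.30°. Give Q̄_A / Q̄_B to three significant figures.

Q̄_A / Q̄_B ≈ 4.38

— Configuration A (φ=-66.0°):
Solar longitude: λ_s = 360° × (134 − 103)/600.90 = 18.572°.
sin δ = sin 20.30° × sin 18.572° = 0.11050, so δ = +6.344°.
cos H₀ = −tan(-66.0°) tan(+6.344°) = 0.2497, H₀ = 1.3184 rad.
Bracket: H₀ sin φ sin δ + cos φ cos δ sin H₀ = 1.3184×-0.91355×0.11050 + 0.40674×0.99388×0.96832 = -0.133089 + 0.391444 = 0.258355.
Q̄ = (S₀/π) × [bracket] = (1977/π) × 0.258355 = 162.58 W/m².
— Configuration B (φ=-66.0°):
Solar longitude: λ_s = 360° × (203 − 103)/600.90 = 59.910°.
sin δ = sin 20.30° × sin 59.910° = 0.30018, so δ = +17.469°.
cos H₀ = −tan(-66.0°) tan(+17.469°) = 0.7068, H₀ = 0.7858 rad.
Bracket: H₀ sin φ sin δ + cos φ cos δ sin H₀ = 0.7858×-0.91355×0.30018 + 0.40674×0.95388×0.70739 = -0.215489 + 0.274454 = 0.058965.
Q̄ = (S₀/π) × [bracket] = (1977/π) × 0.058965 = 37.107 W/m².
Ratio Q̄_A / Q̄_B = 162.58 / 37.107 = 4.381.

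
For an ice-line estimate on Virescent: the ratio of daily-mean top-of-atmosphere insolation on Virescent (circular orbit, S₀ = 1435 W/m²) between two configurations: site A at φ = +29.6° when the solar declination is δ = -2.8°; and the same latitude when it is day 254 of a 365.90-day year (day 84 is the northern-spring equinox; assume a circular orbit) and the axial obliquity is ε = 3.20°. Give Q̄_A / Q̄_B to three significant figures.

— Configuration A (φ=+29.6°):
cos H₀ = −tan(+29.6°) tan(-2.800°) = 0.0278, H₀ = 1.5430 rad.
Bracket: H₀ sin φ sin δ + cos φ cos δ sin H₀ = 1.5430×0.49394×-0.04885 + 0.86949×0.99881×0.99961 = -0.037231 + 0.868117 = 0.830886.
Q̄ = (S₀/π) × [bracket] = (1435/π) × 0.830886 = 379.53 W/m².
— Configuration B (φ=+29.6°):
Solar longitude: λ_s = 360° × (254 − 84)/365.90 = 167.259°.
sin δ = sin 3.20° × sin 167.259° = 0.01231, so δ = +0.705°.
cos H₀ = −tan(+29.6°) tan(+0.705°) = -0.0070, H₀ = 1.5778 rad.
Bracket: H₀ sin φ sin δ + cos φ cos δ sin H₀ = 1.5778×0.49394×0.01231 + 0.86949×0.99992×0.99998 = 0.009594 + 0.869403 = 0.878997.
Q̄ = (S₀/π) × [bracket] = (1435/π) × 0.878997 = 401.50 W/m².
Ratio Q̄_A / Q̄_B = 379.53 / 401.50 = 0.9453.

Q̄_A / Q̄_B ≈ 0.945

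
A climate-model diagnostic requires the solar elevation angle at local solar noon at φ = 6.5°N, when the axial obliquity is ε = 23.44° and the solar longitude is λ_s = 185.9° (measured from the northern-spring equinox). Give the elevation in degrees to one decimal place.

81.2°

Solar declination: sin δ = sin ε · sin λ_s = sin 23.44° × sin 185.9° = -0.04089, so δ = -2.343°.
At local noon the hour angle is zero, so the zenith angle equals |φ − δ| = |+6.5° − (-2.343°)| = 8.843°.
Elevation = 90° − 8.843° = 81.2°.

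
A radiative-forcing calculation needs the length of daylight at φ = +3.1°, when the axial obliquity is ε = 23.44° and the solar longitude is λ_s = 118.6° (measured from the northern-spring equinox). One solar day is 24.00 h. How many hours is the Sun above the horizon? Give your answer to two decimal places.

12.15 h

Solar declination: sin δ = sin ε · sin λ_s = sin 23.44° × sin 118.6° = 0.34925, so δ = +20.442°.
cos H₀ = −tan φ · tan δ = −tan(+3.1°) × tan(+20.442°) = -0.0202, so H₀ = 1.5910 rad = 91.16°.
Daylight = 2H₀/(2π) × 24.00 h = (1.5910/π) × 24.00 = 12.15 h.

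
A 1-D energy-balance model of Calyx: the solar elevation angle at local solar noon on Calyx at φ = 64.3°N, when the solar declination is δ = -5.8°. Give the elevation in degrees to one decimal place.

19.9°

At local noon the hour angle is zero, so the zenith angle equals |φ − δ| = |+64.3° − (-5.800°)| = 70.100°.
Elevation = 90° − 70.100° = 19.9°.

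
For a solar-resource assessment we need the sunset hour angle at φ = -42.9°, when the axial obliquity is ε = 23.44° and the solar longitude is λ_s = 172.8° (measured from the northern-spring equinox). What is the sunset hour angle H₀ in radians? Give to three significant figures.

Solar declination: sin δ = sin ε · sin λ_s = sin 23.44° × sin 172.8° = 0.04986, so δ = +2.858°.
cos H₀ = −tan φ · tan δ = −tan(-42.9°) × tan(+2.858°) = 0.0464, so H₀ = 1.5244 rad = 87.34°.

H₀ = 1.52 rad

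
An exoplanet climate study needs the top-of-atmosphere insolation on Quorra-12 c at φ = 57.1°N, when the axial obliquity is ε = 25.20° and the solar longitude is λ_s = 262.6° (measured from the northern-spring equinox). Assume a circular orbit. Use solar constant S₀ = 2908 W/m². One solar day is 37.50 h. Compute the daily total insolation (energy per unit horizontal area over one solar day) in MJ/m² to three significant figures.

Solar declination: sin δ = sin ε · sin λ_s = sin 25.20° × sin 262.6° = -0.42223, so δ = -24.976°.
cos H₀ = −tan(+57.1°) tan(-24.976°) = 0.7200, H₀ = 0.7670 rad.
Bracket: H₀ sin φ sin δ + cos φ cos δ sin H₀ = 0.7670×0.83962×-0.42223 + 0.54317×0.90649×0.69397 = -0.271911 + 0.341696 = 0.069785.
Q̄ = (S₀/π) × [bracket] = (2908/π) × 0.069785 = 64.596 W/m².
Daily total = Q̄ × 37.50 h × 3600 s/h = 64.596 × 37.50 × 3600 / 10⁶ = 8.720 MJ/m².

8.72 MJ/m²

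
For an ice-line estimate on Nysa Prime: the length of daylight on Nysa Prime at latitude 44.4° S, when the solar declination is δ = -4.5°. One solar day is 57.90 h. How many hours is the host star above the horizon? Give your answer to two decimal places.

cos H₀ = −tan φ · tan δ = −tan(-44.4°) × tan(-4.500°) = -0.0771, so H₀ = 1.6479 rad = 94.42°.
Daylight = 2H₀/(2π) × 57.90 h = (1.6479/π) × 57.90 = 30.37 h.

30.37 h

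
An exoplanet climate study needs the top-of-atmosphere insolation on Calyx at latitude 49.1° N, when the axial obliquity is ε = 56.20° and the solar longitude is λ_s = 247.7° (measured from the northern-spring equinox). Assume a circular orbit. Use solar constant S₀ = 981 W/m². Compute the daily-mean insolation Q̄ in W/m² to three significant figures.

Q̄ ≈ 0.00 W/m²

Solar declination: sin δ = sin ε · sin λ_s = sin 56.20° × sin 247.7° = -0.76883, so δ = -50.249°.
cos H₀ = −tan(+49.1°) tan(-50.249°) = 1.3880 ≥ 1 ⇒ polar night, H₀ = 0 and Q̄ = 0.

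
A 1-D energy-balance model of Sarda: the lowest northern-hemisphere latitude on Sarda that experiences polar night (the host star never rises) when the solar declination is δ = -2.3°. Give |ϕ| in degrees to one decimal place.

Polar night requires cos h₀ = −tan ϕ tan δ ≥ 1, i.e. tan ϕ tan δ ≤ −1.
The boundary is |tan ϕ| · |tan δ| = 1, so |ϕ| = 90° − |δ| = 90° − 2.3° = 87.7° in the northern hemisphere.

|ϕ| = 87.7°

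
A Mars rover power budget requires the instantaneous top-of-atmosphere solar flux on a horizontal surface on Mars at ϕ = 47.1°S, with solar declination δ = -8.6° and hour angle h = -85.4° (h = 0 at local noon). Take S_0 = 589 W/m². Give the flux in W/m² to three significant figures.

cos θ_z = sin ϕ sin δ + cos ϕ cos δ cos h = 0.109541 + 0.053979 = 0.163520.
Flux = S_0 · cos θ_z = 589 × 0.163520 = 96.31 W/m².

96.3 W/m²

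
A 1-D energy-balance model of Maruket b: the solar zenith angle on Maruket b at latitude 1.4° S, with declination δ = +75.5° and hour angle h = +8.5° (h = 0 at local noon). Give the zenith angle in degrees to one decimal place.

θ_z = 77.1°

cos θ_z = sin φ sin δ + cos φ cos δ cos h = -0.023654 + 0.247556 = 0.223902.
θ_z = arccos(0.223902) = 77.1°.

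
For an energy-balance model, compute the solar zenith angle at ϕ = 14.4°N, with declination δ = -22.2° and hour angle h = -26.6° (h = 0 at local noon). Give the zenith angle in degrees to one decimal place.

cos θ_z = sin ϕ sin δ + cos ϕ cos δ cos h = -0.093965 + 0.801862 = 0.707897.
θ_z = arccos(0.707897) = 44.9°.

θ_z = 44.9°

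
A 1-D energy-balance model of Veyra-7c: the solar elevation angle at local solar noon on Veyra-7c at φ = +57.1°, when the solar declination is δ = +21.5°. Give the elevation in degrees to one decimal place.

At local noon the hour angle is zero, so the zenith angle equals |φ − δ| = |+57.1° − (+21.500°)| = 35.600°.
Elevation = 90° − 35.600° = 54.4°.

54.4°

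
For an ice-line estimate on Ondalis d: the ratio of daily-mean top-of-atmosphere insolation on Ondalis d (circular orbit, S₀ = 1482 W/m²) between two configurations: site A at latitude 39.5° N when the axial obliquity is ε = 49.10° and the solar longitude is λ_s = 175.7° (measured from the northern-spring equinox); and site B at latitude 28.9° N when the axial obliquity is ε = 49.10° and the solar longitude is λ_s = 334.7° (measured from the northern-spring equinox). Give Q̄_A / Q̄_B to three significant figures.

— Configuration A (φ=+39.5°):
Solar declination: sin δ = sin ε · sin λ_s = sin 49.10° × sin 175.7° = 0.05667, so δ = +3.249°.
cos H₀ = −tan(+39.5°) tan(+3.249°) = -0.0468, H₀ = 1.6176 rad.
Bracket: H₀ sin φ sin δ + cos φ cos δ sin H₀ = 1.6176×0.63608×0.05667 + 0.77162×0.99839×0.99890 = 0.058309 + 0.769530 = 0.827839.
Q̄ = (S₀/π) × [bracket] = (1482/π) × 0.827839 = 390.52 W/m².
— Configuration B (φ=+28.9°):
Solar declination: sin δ = sin ε · sin λ_s = sin 49.10° × sin 334.7° = -0.32302, so δ = -18.846°.
cos H₀ = −tan(+28.9°) tan(-18.846°) = 0.1884, H₀ = 1.3812 rad.
Bracket: H₀ sin φ sin δ + cos φ cos δ sin H₀ = 1.3812×0.48328×-0.32302 + 0.87546×0.94639×0.98209 = -0.215618 + 0.813688 = 0.598070.
Q̄ = (S₀/π) × [bracket] = (1482/π) × 0.598070 = 282.13 W/m².
Ratio Q̄_A / Q̄_B = 390.52 / 282.13 = 1.384.

Q̄_A / Q̄_B ≈ 1.38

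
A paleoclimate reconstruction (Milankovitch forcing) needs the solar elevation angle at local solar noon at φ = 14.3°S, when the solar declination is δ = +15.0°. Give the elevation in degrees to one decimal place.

At local noon the hour angle is zero, so the zenith angle equals |φ − δ| = |-14.3° − (+15.000°)| = 29.300°.
Elevation = 90° − 29.300° = 60.7°.

60.7°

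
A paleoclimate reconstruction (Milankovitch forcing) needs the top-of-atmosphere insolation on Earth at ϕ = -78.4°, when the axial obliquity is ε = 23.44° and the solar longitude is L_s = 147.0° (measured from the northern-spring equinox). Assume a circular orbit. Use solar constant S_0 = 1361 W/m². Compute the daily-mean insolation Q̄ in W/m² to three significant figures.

Q̄ ≈ 0.00 W/m²

Solar declination: sin δ = sin ε · sin L_s = sin 23.44° × sin 147.0° = 0.21665, so δ = +12.512°.
cos h₀ = −tan(-78.4°) tan(+12.512°) = 1.0811 ≥ 1 ⇒ polar night, h₀ = 0 and Q̄ = 0.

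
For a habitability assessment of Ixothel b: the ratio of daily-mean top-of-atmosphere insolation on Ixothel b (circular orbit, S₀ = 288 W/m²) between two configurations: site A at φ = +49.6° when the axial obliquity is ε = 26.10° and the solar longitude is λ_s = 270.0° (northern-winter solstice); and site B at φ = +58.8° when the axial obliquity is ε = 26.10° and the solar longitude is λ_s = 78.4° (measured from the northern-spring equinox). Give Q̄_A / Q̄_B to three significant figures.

Q̄_A / Q̄_B ≈ 0.129

— Configuration A (φ=+49.6°):
Solar declination: sin δ = sin ε · sin λ_s = sin 26.10° × sin 270.0° = -0.43994, so δ = -26.100°.
cos H₀ = −tan(+49.6°) tan(-26.100°) = 0.5756, H₀ = 0.9574 rad.
Bracket: H₀ sin φ sin δ + cos φ cos δ sin H₀ = 0.9574×0.76154×-0.43994 + 0.64812×0.89803×0.81771 = -0.320760 + 0.475933 = 0.155173.
Q̄ = (S₀/π) × [bracket] = (288/π) × 0.155173 = 14.225 W/m².
— Configuration B (φ=+58.8°):
Solar declination: sin δ = sin ε · sin λ_s = sin 26.10° × sin 78.4° = 0.43095, so δ = +25.528°.
cos H₀ = −tan(+58.8°) tan(+25.528°) = -0.7886, H₀ = 2.4793 rad.
Bracket: H₀ sin φ sin δ + cos φ cos δ sin H₀ = 2.4793×0.85536×0.43095 + 0.51803×0.90237×0.61494 = 0.913913 + 0.287457 = 1.201370.
Q̄ = (S₀/π) × [bracket] = (288/π) × 1.201370 = 110.13 W/m².
Ratio Q̄_A / Q̄_B = 14.225 / 110.13 = 0.1292.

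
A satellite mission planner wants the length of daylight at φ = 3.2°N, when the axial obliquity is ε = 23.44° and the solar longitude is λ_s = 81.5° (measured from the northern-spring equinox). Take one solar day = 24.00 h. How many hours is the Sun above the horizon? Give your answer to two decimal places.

Solar declination: sin δ = sin ε · sin λ_s = sin 23.44° × sin 81.5° = 0.39342, so δ = +23.167°.
cos H₀ = −tan φ · tan δ = −tan(+3.2°) × tan(+23.167°) = -0.0239, so H₀ = 1.5947 rad = 91.37°.
Daylight = 2H₀/(2π) × 24.00 h = (1.5947/π) × 24.00 = 12.18 h.

12.18 h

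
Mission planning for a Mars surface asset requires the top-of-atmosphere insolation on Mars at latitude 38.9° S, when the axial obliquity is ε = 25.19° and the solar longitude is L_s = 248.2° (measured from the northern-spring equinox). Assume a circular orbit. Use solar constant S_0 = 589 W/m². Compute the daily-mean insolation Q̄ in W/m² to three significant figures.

Solar declination: sin δ = sin ε · sin L_s = sin 25.19° × sin 248.2° = -0.39518, so δ = -23.277°.
cos h₀ = −tan(-38.9°) tan(-23.277°) = -0.3471, h₀ = 1.9253 rad.
Bracket: h₀ sin ϕ sin δ + cos ϕ cos δ sin h₀ = 1.9253×-0.62796×-0.39518 + 0.77824×0.91860×0.93782 = 0.477777 + 0.670439 = 1.148216.
Q̄ = (S_0/π) × [bracket] = (589/π) × 1.148216 = 215.3 W/m².

Q̄ ≈ 215 W/m²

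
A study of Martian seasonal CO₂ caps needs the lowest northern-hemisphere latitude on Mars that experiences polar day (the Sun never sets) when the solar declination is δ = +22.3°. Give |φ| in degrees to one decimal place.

|φ| = 67.7°

Polar day requires cos H₀ = −tan φ tan δ ≤ −1, i.e. tan φ tan δ ≥ 1.
The boundary is |tan φ| · |tan δ| = 1, so |φ| = 90° − |δ| = 90° − 22.3° = 67.7° in the northern hemisphere.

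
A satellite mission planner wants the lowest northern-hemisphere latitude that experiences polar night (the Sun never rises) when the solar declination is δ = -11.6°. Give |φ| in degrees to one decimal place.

|φ| = 78.4°

Polar night requires cos H₀ = −tan φ tan δ ≥ 1, i.e. tan φ tan δ ≤ −1.
The boundary is |tan φ| · |tan δ| = 1, so |φ| = 90° − |δ| = 90° − 11.6° = 78.4° in the northern hemisphere.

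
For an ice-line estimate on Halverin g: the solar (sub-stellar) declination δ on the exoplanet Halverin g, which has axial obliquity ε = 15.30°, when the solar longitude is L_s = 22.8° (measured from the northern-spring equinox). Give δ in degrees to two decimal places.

sin δ = sin ε · sin L_s = sin 15.30° × sin 22.8° = 0.102255.
δ = arcsin(0.102255) = +5.87°.

δ = +5.87°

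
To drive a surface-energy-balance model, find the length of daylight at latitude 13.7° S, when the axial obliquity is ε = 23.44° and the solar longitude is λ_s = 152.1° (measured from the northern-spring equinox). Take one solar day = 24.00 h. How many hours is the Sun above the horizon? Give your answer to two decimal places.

11.65 h

Solar declination: sin δ = sin ε · sin λ_s = sin 23.44° × sin 152.1° = 0.18614, so δ = +10.727°.
cos H₀ = −tan φ · tan δ = −tan(-13.7°) × tan(+10.727°) = 0.0462, so H₀ = 1.5246 rad = 87.35°.
Daylight = 2H₀/(2π) × 24.00 h = (1.5246/π) × 24.00 = 11.65 h.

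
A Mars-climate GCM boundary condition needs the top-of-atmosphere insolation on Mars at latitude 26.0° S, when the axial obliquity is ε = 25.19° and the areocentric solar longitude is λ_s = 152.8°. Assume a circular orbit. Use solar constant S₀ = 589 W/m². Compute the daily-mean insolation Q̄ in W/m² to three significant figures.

Q̄ ≈ 141 W/m²

sin δ = sin 25.19° × sin 152.8° = 0.19455, so δ = +11.218°.
cos H₀ = −tan(-26.0°) tan(+11.218°) = 0.0967, H₀ = 1.4739 rad.
Bracket: H₀ sin φ sin δ + cos φ cos δ sin H₀ = 1.4739×-0.43837×0.19455 + 0.89879×0.98089×0.99531 = -0.125701 + 0.877479 = 0.751778.
Q̄ = (S₀/π) × [bracket] = (589/π) × 0.751778 = 140.9 W/m².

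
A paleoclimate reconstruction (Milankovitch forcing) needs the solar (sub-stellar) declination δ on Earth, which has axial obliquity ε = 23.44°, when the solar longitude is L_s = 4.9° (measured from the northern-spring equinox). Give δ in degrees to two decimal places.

δ = +1.95°

sin δ = sin ε · sin L_s = sin 23.44° × sin 4.9° = 0.033978.
δ = arcsin(0.033978) = +1.95°.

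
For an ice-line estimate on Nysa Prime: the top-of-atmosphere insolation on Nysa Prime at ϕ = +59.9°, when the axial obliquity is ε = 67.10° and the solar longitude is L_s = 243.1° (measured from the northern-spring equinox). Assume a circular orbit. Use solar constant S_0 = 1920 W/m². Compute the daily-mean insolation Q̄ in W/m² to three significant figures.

Solar declination: sin δ = sin ε · sin L_s = sin 67.10° × sin 243.1° = -0.82151, so δ = -55.236°.
cos h₀ = −tan(+59.9°) tan(-55.236°) = 2.4854 ≥ 1 ⇒ polar night, h₀ = 0 and Q̄ = 0.

Q̄ ≈ 0.00 W/m²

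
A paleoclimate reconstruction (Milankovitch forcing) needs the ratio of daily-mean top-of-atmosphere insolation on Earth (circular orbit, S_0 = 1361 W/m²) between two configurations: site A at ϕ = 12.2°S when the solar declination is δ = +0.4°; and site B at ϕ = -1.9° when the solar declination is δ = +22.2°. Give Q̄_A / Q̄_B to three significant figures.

— Configuration A (ϕ=-12.2°):
cos h₀ = −tan(-12.2°) tan(+0.400°) = 0.0015, h₀ = 1.5693 rad.
Bracket: h₀ sin ϕ sin δ + cos ϕ cos δ sin h₀ = 1.5693×-0.21132×0.00698 + 0.97742×0.99998×1.00000 = -0.002315 + 0.977400 = 0.975085.
Q̄ = (S_0/π) × [bracket] = (1361/π) × 0.975085 = 422.43 W/m².
— Configuration B (ϕ=-1.9°):
cos h₀ = −tan(-1.9°) tan(+22.200°) = 0.0135, h₀ = 1.5573 rad.
Bracket: h₀ sin ϕ sin δ + cos ϕ cos δ sin h₀ = 1.5573×-0.03316×0.37784 + 0.99945×0.92587×0.99991 = -0.019512 + 0.925277 = 0.905765.
Q̄ = (S_0/π) × [bracket] = (1361/π) × 0.905765 = 392.40 W/m².
Ratio Q̄_A / Q̄_B = 422.43 / 392.40 = 1.077.

Q̄_A / Q̄_B ≈ 1.08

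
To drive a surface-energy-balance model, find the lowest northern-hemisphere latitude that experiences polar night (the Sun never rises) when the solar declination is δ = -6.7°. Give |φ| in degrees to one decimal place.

Polar night requires cos H₀ = −tan φ tan δ ≥ 1, i.e. tan φ tan δ ≤ −1.
The boundary is |tan φ| · |tan δ| = 1, so |φ| = 90° − |δ| = 90° − 6.7° = 83.3° in the northern hemisphere.

|φ| = 83.3°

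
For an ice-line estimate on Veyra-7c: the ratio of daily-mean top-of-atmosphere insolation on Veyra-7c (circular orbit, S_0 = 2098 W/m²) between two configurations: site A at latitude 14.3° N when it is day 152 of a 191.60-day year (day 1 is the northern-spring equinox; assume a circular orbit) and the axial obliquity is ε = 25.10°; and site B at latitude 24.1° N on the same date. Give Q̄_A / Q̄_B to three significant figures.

— Configuration A (ϕ=+14.3°):
Solar longitude: L_s = 360° × (152 − 1)/191.60 = 283.716°.
sin δ = sin 25.10° × sin 283.716° = -0.41210, so δ = -24.337°.
cos h₀ = −tan(+14.3°) tan(-24.337°) = 0.1153, h₀ = 1.4553 rad.
Bracket: h₀ sin ϕ sin δ + cos ϕ cos δ sin h₀ = 1.4553×0.24700×-0.41210 + 0.96902×0.91114×0.99333 = -0.148133 + 0.877024 = 0.728891.
Q̄ = (S_0/π) × [bracket] = (2098/π) × 0.728891 = 486.76 W/m².
— Configuration B (ϕ=+24.1°):
cos h₀ = −tan(+24.1°) tan(-24.337°) = 0.2023, h₀ = 1.3671 rad.
Bracket: h₀ sin ϕ sin δ + cos ϕ cos δ sin h₀ = 1.3671×0.40833×-0.41210 + 0.91283×0.91114×0.97932 = -0.230046 + 0.814516 = 0.584470.
Q̄ = (S_0/π) × [bracket] = (2098/π) × 0.584470 = 390.32 W/m².
Ratio Q̄_A / Q̄_B = 486.76 / 390.32 = 1.247.

Q̄_A / Q̄_B ≈ 1.25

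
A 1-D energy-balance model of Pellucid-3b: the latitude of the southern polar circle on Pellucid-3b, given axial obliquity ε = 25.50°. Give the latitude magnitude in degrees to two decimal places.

64.50°

The polar circle is the lowest latitude that experiences at least one full rotation of continuous darkness at the northern-summer solstice; it lies at |ϕ| = 90° − ε = 90° − 25.50° = 64.50°.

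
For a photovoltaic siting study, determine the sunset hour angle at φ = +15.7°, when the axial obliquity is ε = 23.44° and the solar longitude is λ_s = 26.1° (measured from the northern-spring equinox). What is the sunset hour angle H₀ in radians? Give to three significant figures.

Solar declination: sin δ = sin ε · sin λ_s = sin 23.44° × sin 26.1° = 0.17500, so δ = +10.079°.
cos H₀ = −tan φ · tan δ = −tan(+15.7°) × tan(+10.079°) = -0.0500, so H₀ = 1.6208 rad = 92.86°.

H₀ = 1.62 rad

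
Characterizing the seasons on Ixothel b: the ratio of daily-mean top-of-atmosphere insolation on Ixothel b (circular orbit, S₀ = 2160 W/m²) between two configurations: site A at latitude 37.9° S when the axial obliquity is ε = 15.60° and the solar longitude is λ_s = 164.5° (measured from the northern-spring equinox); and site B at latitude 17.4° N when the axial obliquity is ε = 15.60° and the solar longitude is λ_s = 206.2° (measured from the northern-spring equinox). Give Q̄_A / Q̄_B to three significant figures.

Q̄_A / Q̄_B ≈ 0.806

— Configuration A (φ=-37.9°):
Solar declination: sin δ = sin ε · sin λ_s = sin 15.60° × sin 164.5° = 0.07187, so δ = +4.121°.
cos H₀ = −tan(-37.9°) tan(+4.121°) = 0.0561, H₀ = 1.5147 rad.
Bracket: H₀ sin φ sin δ + cos φ cos δ sin H₀ = 1.5147×-0.61429×0.07187 + 0.78908×0.99741×0.99843 = -0.066873 + 0.785801 = 0.718928.
Q̄ = (S₀/π) × [bracket] = (2160/π) × 0.718928 = 494.30 W/m².
— Configuration B (φ=+17.4°):
Solar declination: sin δ = sin ε · sin λ_s = sin 15.60° × sin 206.2° = -0.11873, so δ = -6.819°.
cos H₀ = −tan(+17.4°) tan(-6.819°) = 0.0375, H₀ = 1.5333 rad.
Bracket: H₀ sin φ sin δ + cos φ cos δ sin H₀ = 1.5333×0.29904×-0.11873 + 0.95424×0.99293×0.99930 = -0.054440 + 0.946830 = 0.892390.
Q̄ = (S₀/π) × [bracket] = (2160/π) × 0.892390 = 613.56 W/m².
Ratio Q̄_A / Q̄_B = 494.30 / 613.56 = 0.8056.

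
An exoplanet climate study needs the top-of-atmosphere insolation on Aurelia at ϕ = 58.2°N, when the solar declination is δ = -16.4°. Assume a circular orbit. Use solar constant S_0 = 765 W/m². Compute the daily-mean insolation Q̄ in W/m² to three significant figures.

cos h₀ = −tan(+58.2°) tan(-16.400°) = 0.4747, h₀ = 1.0762 rad.
Bracket: h₀ sin ϕ sin δ + cos ϕ cos δ sin h₀ = 1.0762×0.84989×-0.28234 + 0.52696×0.95931×0.88016 = -0.258243 + 0.444937 = 0.186694.
Q̄ = (S_0/π) × [bracket] = (765/π) × 0.186694 = 45.46 W/m².

Q̄ ≈ 45.5 W/m²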